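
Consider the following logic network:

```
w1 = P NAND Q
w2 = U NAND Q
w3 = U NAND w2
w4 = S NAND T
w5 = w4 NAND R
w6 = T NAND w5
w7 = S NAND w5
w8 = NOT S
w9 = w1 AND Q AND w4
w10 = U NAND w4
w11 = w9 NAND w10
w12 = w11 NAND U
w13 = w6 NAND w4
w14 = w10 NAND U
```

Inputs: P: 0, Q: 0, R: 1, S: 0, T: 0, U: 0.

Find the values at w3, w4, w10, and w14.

w3 = 1, w4 = 1, w10 = 1, w14 = 1

w2 = U NAND Q = 0 NAND 0 = 1
w3 = U NAND w2 = 0 NAND 1 = 1
w4 = S NAND T = 0 NAND 0 = 1
w10 = U NAND w4 = 0 NAND 1 = 1
w14 = w10 NAND U = 1 NAND 0 = 1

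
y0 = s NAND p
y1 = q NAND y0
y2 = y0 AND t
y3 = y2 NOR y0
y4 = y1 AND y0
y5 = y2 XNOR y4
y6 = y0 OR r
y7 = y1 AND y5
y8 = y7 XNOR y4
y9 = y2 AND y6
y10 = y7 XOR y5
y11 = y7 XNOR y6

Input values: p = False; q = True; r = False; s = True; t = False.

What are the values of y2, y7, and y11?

y2 = False; y7 = False; y11 = False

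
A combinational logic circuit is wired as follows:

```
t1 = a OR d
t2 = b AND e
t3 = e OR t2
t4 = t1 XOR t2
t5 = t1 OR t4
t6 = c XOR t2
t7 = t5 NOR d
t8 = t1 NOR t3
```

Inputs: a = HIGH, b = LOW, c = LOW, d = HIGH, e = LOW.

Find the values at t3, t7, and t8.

t3 = LOW, t7 = LOW, t8 = LOW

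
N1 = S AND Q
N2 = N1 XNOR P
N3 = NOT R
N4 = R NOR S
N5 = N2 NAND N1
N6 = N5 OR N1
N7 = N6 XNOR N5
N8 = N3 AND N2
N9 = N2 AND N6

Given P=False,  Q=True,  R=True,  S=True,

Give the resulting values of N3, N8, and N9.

N3 = False, N8 = False, N9 = False

N1 = S AND Q = True AND True = True
N2 = N1 XNOR P = True XNOR False = False
N3 = NOT R = NOT True = False
N5 = N2 NAND N1 = False NAND True = True
N6 = N5 OR N1 = True OR True = True
N8 = N3 AND N2 = False AND False = False
N9 = N2 AND N6 = False AND True = False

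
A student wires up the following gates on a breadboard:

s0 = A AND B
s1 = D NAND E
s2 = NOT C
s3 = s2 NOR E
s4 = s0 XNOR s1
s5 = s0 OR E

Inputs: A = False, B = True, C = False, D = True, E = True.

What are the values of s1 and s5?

s1 = False  s5 = True

s0 = A AND B = False AND True = False
s1 = D NAND E = True NAND True = False
s5 = s0 OR E = False OR True = True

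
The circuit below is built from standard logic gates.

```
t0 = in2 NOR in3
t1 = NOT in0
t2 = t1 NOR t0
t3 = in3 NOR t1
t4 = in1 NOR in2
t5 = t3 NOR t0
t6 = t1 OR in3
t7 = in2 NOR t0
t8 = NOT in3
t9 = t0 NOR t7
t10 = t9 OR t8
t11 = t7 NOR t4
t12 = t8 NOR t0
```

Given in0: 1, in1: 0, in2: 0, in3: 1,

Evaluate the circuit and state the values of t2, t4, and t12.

t2 = 1, t4 = 1, t12 = 1

t0 = in2 NOR in3 = 0 NOR 1 = 0
t1 = NOT in0 = NOT 1 = 0
t2 = t1 NOR t0 = 0 NOR 0 = 1
t4 = in1 NOR in2 = 0 NOR 0 = 1
t8 = NOT in3 = NOT 1 = 0
t12 = t8 NOR t0 = 0 NOR 0 = 1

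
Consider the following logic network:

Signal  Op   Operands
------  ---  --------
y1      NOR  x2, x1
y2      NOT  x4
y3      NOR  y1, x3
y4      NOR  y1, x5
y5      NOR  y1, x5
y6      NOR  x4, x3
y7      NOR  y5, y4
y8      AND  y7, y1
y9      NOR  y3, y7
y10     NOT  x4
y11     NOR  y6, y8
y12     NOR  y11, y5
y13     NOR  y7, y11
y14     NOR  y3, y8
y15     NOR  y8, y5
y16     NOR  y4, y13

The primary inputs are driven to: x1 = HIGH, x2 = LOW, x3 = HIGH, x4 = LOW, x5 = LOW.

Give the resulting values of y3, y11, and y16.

y1 = x2 NOR x1 = LOW NOR HIGH = LOW
y3 = y1 NOR x3 = LOW NOR HIGH = LOW
y4 = y1 NOR x5 = LOW NOR LOW = HIGH
y5 = y1 NOR x5 = LOW NOR LOW = HIGH
y6 = x4 NOR x3 = LOW NOR HIGH = LOW
y7 = y5 NOR y4 = HIGH NOR HIGH = LOW
y8 = y7 AND y1 = LOW AND LOW = LOW
y11 = y6 NOR y8 = LOW NOR LOW = HIGH
y13 = y7 NOR y11 = LOW NOR HIGH = LOW
y16 = y4 NOR y13 = HIGH NOR LOW = LOW

y3 = LOW, y11 = HIGH, y16 = LOW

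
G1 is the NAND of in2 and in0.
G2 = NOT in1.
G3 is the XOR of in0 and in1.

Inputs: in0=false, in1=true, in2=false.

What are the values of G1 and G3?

G1 = true  G3 = true

G1 = in2 NAND in0 = false NAND false = true
G3 = in0 XOR in1 = false XOR true = true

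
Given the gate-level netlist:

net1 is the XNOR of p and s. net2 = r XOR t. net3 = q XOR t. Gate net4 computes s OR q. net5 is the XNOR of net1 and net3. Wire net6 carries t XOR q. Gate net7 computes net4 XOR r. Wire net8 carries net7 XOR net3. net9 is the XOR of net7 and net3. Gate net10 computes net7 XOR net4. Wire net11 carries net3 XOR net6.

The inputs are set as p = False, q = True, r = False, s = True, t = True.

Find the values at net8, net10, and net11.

net8 = True, net10 = False, net11 = False

net3 = q XOR t = True XOR True = False
net4 = s OR q = True OR True = True
net6 = t XOR q = True XOR True = False
net7 = net4 XOR r = True XOR False = True
net8 = net7 XOR net3 = True XOR False = True
net10 = net7 XOR net4 = True XOR True = False
net11 = net3 XOR net6 = False XOR False = False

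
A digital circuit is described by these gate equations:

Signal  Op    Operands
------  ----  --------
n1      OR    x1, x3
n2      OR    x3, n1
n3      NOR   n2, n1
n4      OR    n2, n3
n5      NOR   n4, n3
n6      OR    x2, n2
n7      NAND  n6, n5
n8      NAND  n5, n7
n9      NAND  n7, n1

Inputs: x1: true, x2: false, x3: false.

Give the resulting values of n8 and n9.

n8 = true; n9 = false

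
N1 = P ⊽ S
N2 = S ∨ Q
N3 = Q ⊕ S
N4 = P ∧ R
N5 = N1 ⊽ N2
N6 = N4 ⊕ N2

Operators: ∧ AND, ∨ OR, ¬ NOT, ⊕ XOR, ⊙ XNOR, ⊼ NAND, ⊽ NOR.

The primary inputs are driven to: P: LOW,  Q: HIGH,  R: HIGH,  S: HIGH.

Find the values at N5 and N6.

N5 = LOW  N6 = HIGH

N1 = P NOR S = LOW NOR HIGH = LOW
N2 = S OR Q = HIGH OR HIGH = HIGH
N4 = P AND R = LOW AND HIGH = LOW
N5 = N1 NOR N2 = LOW NOR HIGH = LOW
N6 = N4 XOR N2 = LOW XOR HIGH = HIGH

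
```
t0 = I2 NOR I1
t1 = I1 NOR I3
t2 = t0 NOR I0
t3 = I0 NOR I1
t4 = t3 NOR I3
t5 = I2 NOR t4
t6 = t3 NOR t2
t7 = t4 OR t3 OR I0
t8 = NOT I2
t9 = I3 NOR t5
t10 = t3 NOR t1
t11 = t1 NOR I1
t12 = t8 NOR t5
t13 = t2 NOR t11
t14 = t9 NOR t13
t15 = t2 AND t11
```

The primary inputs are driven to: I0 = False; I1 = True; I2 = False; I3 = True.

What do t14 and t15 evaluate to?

t14 = True  t15 = False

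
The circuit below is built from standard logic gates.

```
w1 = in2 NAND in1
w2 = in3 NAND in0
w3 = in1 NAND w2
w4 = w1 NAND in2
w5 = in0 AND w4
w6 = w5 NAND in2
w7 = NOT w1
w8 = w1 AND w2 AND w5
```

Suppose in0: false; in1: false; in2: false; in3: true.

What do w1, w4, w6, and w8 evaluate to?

w1 = true, w4 = true, w6 = true, w8 = false

w1 = in2 NAND in1 = false NAND false = true
w2 = in3 NAND in0 = true NAND false = true
w4 = w1 NAND in2 = true NAND false = true
w5 = in0 AND w4 = false AND true = false
w6 = w5 NAND in2 = false NAND false = true
w8 = w1 AND w2 AND w5 = true AND true AND false = false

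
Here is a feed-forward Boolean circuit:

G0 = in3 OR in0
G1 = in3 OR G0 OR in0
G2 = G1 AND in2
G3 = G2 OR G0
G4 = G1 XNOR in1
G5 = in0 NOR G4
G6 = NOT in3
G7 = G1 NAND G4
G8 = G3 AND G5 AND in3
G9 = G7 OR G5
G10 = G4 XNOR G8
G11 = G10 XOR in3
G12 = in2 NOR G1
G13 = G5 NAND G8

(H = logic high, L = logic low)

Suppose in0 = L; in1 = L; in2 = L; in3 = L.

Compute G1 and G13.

G1 = L, G13 = H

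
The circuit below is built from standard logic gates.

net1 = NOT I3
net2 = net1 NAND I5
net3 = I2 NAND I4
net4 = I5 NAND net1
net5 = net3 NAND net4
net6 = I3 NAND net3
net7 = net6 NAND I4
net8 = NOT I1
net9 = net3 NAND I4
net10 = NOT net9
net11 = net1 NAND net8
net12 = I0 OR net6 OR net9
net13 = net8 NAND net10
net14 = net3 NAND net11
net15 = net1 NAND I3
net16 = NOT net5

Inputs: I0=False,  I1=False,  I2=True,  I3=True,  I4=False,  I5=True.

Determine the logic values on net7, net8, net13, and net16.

net7 = True, net8 = True, net13 = True, net16 = True

net1 = NOT I3 = NOT True = False
net3 = I2 NAND I4 = True NAND False = True
net4 = I5 NAND net1 = True NAND False = True
net5 = net3 NAND net4 = True NAND True = False
net6 = I3 NAND net3 = True NAND True = False
net7 = net6 NAND I4 = False NAND False = True
net8 = NOT I1 = NOT False = True
net9 = net3 NAND I4 = True NAND False = True
net10 = NOT net9 = NOT True = False
net13 = net8 NAND net10 = True NAND False = True
net16 = NOT net5 = NOT False = True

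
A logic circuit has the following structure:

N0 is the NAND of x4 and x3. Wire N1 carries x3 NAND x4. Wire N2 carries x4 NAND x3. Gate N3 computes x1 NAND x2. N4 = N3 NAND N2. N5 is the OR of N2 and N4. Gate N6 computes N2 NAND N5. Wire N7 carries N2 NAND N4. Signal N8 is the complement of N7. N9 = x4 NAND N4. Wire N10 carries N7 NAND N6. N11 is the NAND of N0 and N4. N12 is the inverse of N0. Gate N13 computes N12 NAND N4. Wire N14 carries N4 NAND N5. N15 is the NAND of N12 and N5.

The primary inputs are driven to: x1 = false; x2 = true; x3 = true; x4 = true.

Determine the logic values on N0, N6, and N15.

N0 = false, N6 = true, N15 = false

N0 = x4 NAND x3 = true NAND true = false
N2 = x4 NAND x3 = true NAND true = false
N3 = x1 NAND x2 = false NAND true = true
N4 = N3 NAND N2 = true NAND false = true
N5 = N2 OR N4 = false OR true = true
N6 = N2 NAND N5 = false NAND true = true
N12 = NOT N0 = NOT false = true
N15 = N12 NAND N5 = true NAND true = false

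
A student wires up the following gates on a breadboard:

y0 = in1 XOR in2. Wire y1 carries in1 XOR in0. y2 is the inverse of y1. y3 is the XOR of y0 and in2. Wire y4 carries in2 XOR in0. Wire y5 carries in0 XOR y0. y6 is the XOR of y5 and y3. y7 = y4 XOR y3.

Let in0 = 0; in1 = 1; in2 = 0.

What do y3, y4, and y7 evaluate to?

y3 = 1, y4 = 0, y7 = 1

y0 = in1 XOR in2 = 1 XOR 0 = 1
y3 = y0 XOR in2 = 1 XOR 0 = 1
y4 = in2 XOR in0 = 0 XOR 0 = 0
y7 = y4 XOR y3 = 0 XOR 1 = 1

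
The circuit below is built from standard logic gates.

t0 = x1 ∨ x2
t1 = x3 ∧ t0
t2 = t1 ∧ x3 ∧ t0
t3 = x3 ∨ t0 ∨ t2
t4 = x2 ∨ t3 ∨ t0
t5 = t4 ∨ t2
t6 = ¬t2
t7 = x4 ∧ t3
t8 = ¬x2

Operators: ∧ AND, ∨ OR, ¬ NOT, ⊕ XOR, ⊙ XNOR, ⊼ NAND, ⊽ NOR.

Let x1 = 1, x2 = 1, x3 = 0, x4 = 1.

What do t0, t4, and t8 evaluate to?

t0 = x1 OR x2 = 1 OR 1 = 1
t1 = x3 AND t0 = 0 AND 1 = 0
t2 = t1 AND x3 AND t0 = 0 AND 0 AND 1 = 0
t3 = x3 OR t0 OR t2 = 0 OR 1 OR 0 = 1
t4 = x2 OR t3 OR t0 = 1 OR 1 OR 1 = 1
t8 = NOT x2 = NOT 1 = 0

t0 = 1; t4 = 1; t8 = 0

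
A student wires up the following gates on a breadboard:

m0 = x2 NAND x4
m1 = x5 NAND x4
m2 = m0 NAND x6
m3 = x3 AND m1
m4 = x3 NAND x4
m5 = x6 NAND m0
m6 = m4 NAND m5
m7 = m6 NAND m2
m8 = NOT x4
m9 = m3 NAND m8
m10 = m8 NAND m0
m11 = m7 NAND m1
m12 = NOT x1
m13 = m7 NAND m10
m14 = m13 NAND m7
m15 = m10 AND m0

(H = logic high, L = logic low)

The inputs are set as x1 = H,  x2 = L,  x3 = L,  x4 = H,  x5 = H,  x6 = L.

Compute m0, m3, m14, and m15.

m0 = x2 NAND x4 = L NAND H = H
m1 = x5 NAND x4 = H NAND H = L
m2 = m0 NAND x6 = H NAND L = H
m3 = x3 AND m1 = L AND L = L
m4 = x3 NAND x4 = L NAND H = H
m5 = x6 NAND m0 = L NAND H = H
m6 = m4 NAND m5 = H NAND H = L
m7 = m6 NAND m2 = L NAND H = H
m8 = NOT x4 = NOT H = L
m10 = m8 NAND m0 = L NAND H = H
m13 = m7 NAND m10 = H NAND H = L
m14 = m13 NAND m7 = L NAND H = H
m15 = m10 AND m0 = H AND H = H

m0 = H, m3 = L, m14 = H, m15 = H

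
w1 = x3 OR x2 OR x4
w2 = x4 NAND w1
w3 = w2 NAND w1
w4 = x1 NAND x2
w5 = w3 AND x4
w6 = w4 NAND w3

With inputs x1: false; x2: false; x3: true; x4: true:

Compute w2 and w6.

w2 = false, w6 = false

w1 = x3 OR x2 OR x4 = true OR false OR true = true
w2 = x4 NAND w1 = true NAND true = false
w3 = w2 NAND w1 = false NAND true = true
w4 = x1 NAND x2 = false NAND false = true
w6 = w4 NAND w3 = true NAND true = false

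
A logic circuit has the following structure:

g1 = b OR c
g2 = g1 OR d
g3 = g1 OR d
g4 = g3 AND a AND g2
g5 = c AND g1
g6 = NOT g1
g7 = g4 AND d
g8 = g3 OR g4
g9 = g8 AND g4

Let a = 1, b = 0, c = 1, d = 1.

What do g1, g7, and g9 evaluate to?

g1 = 1, g7 = 1, g9 = 1

g1 = b OR c = 0 OR 1 = 1
g2 = g1 OR d = 1 OR 1 = 1
g3 = g1 OR d = 1 OR 1 = 1
g4 = g3 AND a AND g2 = 1 AND 1 AND 1 = 1
g7 = g4 AND d = 1 AND 1 = 1
g8 = g3 OR g4 = 1 OR 1 = 1
g9 = g8 AND g4 = 1 AND 1 = 1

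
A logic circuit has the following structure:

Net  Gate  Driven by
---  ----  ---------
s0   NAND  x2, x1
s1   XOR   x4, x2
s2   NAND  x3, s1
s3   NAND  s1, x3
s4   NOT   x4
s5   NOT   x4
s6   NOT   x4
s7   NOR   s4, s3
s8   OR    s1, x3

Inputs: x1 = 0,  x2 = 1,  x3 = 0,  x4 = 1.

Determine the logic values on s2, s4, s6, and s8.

s2 = 1; s4 = 0; s6 = 0; s8 = 0

s1 = x4 XOR x2 = 1 XOR 1 = 0
s2 = x3 NAND s1 = 0 NAND 0 = 1
s4 = NOT x4 = NOT 1 = 0
s6 = NOT x4 = NOT 1 = 0
s8 = s1 OR x3 = 0 OR 0 = 0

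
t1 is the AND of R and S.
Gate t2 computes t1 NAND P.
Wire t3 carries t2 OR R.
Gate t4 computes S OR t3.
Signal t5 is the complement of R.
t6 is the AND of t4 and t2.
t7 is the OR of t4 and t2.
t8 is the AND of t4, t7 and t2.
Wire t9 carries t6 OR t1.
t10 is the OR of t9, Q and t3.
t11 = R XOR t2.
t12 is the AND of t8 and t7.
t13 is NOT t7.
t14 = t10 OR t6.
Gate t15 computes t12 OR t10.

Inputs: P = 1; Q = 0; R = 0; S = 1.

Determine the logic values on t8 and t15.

t8 = 1, t15 = 1

t1 = R AND S = 0 AND 1 = 0
t2 = t1 NAND P = 0 NAND 1 = 1
t3 = t2 OR R = 1 OR 0 = 1
t4 = S OR t3 = 1 OR 1 = 1
t6 = t4 AND t2 = 1 AND 1 = 1
t7 = t4 OR t2 = 1 OR 1 = 1
t8 = t4 AND t7 AND t2 = 1 AND 1 AND 1 = 1
t9 = t6 OR t1 = 1 OR 0 = 1
t10 = t9 OR Q OR t3 = 1 OR 0 OR 1 = 1
t12 = t8 AND t7 = 1 AND 1 = 1
t15 = t12 OR t10 = 1 OR 1 = 1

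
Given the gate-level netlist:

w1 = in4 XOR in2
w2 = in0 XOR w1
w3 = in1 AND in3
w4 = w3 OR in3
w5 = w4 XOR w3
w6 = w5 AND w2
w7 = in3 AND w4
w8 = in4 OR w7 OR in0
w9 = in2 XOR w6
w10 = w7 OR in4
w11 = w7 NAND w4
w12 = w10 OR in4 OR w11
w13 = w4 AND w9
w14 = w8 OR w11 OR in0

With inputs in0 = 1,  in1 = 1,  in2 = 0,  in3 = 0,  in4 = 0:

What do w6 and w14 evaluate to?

w6 = 0, w14 = 1

w1 = in4 XOR in2 = 0 XOR 0 = 0
w2 = in0 XOR w1 = 1 XOR 0 = 1
w3 = in1 AND in3 = 1 AND 0 = 0
w4 = w3 OR in3 = 0 OR 0 = 0
w5 = w4 XOR w3 = 0 XOR 0 = 0
w6 = w5 AND w2 = 0 AND 1 = 0
w7 = in3 AND w4 = 0 AND 0 = 0
w8 = in4 OR w7 OR in0 = 0 OR 0 OR 1 = 1
w11 = w7 NAND w4 = 0 NAND 0 = 1
w14 = w8 OR w11 OR in0 = 1 OR 1 OR 1 = 1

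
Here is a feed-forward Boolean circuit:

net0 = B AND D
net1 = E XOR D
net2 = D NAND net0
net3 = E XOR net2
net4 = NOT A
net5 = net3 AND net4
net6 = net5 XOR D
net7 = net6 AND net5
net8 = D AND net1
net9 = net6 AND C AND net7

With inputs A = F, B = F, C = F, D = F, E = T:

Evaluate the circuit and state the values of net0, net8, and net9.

net0 = F; net8 = F; net9 = F

net0 = B AND D = F AND F = F
net1 = E XOR D = T XOR F = T
net2 = D NAND net0 = F NAND F = T
net3 = E XOR net2 = T XOR T = F
net4 = NOT A = NOT F = T
net5 = net3 AND net4 = F AND T = F
net6 = net5 XOR D = F XOR F = F
net7 = net6 AND net5 = F AND F = F
net8 = D AND net1 = F AND T = F
net9 = net6 AND C AND net7 = F AND F AND F = F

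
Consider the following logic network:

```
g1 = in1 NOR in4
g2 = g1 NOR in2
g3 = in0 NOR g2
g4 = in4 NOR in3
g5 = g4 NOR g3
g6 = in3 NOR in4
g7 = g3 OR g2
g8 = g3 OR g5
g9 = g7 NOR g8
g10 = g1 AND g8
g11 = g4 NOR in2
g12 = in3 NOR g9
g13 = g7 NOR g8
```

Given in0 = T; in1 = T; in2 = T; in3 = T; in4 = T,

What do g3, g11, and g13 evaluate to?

g3 = F, g11 = F, g13 = F

g1 = in1 NOR in4 = T NOR T = F
g2 = g1 NOR in2 = F NOR T = F
g3 = in0 NOR g2 = T NOR F = F
g4 = in4 NOR in3 = T NOR T = F
g5 = g4 NOR g3 = F NOR F = T
g7 = g3 OR g2 = F OR F = F
g8 = g3 OR g5 = F OR T = T
g11 = g4 NOR in2 = F NOR T = F
g13 = g7 NOR g8 = F NOR T = F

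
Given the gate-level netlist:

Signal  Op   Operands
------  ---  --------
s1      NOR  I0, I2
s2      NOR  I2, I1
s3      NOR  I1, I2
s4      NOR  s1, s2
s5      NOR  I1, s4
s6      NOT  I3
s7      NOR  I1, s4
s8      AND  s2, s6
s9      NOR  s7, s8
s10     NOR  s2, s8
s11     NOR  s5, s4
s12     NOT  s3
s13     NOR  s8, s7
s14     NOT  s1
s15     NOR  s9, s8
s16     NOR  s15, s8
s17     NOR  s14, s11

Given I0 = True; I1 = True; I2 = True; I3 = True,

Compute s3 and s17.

s3 = False  s17 = False

s1 = I0 NOR I2 = True NOR True = False
s2 = I2 NOR I1 = True NOR True = False
s3 = I1 NOR I2 = True NOR True = False
s4 = s1 NOR s2 = False NOR False = True
s5 = I1 NOR s4 = True NOR True = False
s11 = s5 NOR s4 = False NOR True = False
s14 = NOT s1 = NOT False = True
s17 = s14 NOR s11 = True NOR False = False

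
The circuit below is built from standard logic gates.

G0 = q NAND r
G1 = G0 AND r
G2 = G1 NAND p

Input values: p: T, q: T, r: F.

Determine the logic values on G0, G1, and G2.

G0 = q NAND r = T NAND F = T
G1 = G0 AND r = T AND F = F
G2 = G1 NAND p = F NAND T = T

G0 = T; G1 = F; G2 = T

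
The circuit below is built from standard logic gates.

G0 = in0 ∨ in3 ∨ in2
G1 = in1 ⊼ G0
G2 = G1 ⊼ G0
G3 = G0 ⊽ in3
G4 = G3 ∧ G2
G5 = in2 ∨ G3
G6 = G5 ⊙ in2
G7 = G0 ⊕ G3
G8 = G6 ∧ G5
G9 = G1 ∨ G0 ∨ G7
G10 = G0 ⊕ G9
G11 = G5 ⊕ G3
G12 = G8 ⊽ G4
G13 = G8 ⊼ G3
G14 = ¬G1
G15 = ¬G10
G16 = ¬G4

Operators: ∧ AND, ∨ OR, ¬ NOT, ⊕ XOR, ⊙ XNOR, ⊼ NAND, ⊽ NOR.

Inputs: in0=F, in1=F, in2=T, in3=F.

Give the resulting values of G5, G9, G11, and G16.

G5 = T; G9 = T; G11 = T; G16 = T

G0 = in0 OR in3 OR in2 = F OR F OR T = T
G1 = in1 NAND G0 = F NAND T = T
G2 = G1 NAND G0 = T NAND T = F
G3 = G0 NOR in3 = T NOR F = F
G4 = G3 AND G2 = F AND F = F
G5 = in2 OR G3 = T OR F = T
G7 = G0 XOR G3 = T XOR F = T
G9 = G1 OR G0 OR G7 = T OR T OR T = T
G11 = G5 XOR G3 = T XOR F = T
G16 = NOT G4 = NOT F = T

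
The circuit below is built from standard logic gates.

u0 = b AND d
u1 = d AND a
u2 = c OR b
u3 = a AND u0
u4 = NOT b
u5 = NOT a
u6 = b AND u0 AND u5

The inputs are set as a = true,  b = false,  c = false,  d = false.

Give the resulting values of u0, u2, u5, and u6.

u0 = false, u2 = false, u5 = false, u6 = false

u0 = b AND d = false AND false = false
u2 = c OR b = false OR false = false
u5 = NOT a = NOT true = false
u6 = b AND u0 AND u5 = false AND false AND false = false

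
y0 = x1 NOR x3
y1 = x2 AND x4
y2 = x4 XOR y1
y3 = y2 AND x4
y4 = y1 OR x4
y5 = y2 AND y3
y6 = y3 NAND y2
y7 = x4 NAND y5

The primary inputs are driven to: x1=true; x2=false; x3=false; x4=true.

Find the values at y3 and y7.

y1 = x2 AND x4 = false AND true = false
y2 = x4 XOR y1 = true XOR false = true
y3 = y2 AND x4 = true AND true = true
y5 = y2 AND y3 = true AND true = true
y7 = x4 NAND y5 = true NAND true = false

y3 = true; y7 = false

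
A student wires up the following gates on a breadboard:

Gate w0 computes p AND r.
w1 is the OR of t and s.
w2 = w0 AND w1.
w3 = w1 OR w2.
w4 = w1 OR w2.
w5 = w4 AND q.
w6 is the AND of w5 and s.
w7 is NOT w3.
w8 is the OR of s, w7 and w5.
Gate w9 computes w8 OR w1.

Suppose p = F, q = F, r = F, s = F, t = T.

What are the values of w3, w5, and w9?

w3 = T, w5 = F, w9 = T

w0 = p AND r = F AND F = F
w1 = t OR s = T OR F = T
w2 = w0 AND w1 = F AND T = F
w3 = w1 OR w2 = T OR F = T
w4 = w1 OR w2 = T OR F = T
w5 = w4 AND q = T AND F = F
w7 = NOT w3 = NOT T = F
w8 = s OR w7 OR w5 = F OR F OR F = F
w9 = w8 OR w1 = F OR T = T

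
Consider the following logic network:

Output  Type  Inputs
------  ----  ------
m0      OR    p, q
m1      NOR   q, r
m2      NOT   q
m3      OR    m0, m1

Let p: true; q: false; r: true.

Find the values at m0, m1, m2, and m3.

m0 = p OR q = true OR false = true
m1 = q NOR r = false NOR true = false
m2 = NOT q = NOT false = true
m3 = m0 OR m1 = true OR false = true

m0 = true, m1 = false, m2 = true, m3 = true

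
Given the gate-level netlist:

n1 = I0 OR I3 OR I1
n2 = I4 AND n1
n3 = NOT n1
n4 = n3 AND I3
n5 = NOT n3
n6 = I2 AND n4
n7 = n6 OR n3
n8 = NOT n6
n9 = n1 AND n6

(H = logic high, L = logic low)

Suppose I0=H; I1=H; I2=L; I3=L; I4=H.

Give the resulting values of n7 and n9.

n1 = I0 OR I3 OR I1 = H OR L OR H = H
n3 = NOT n1 = NOT H = L
n4 = n3 AND I3 = L AND L = L
n6 = I2 AND n4 = L AND L = L
n7 = n6 OR n3 = L OR L = L
n9 = n1 AND n6 = H AND L = L

n7 = L, n9 = L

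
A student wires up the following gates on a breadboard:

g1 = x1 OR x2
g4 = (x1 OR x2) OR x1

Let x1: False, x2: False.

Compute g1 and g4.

g1 = False OR False = False
g4 = (False OR False) OR False = False

g1 = False, g4 = False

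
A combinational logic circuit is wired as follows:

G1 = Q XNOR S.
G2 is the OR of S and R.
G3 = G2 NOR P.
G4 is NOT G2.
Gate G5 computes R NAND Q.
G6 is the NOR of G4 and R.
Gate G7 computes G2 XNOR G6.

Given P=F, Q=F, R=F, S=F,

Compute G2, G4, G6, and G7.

G2 = F, G4 = T, G6 = F, G7 = T

G2 = S OR R = F OR F = F
G4 = NOT G2 = NOT F = T
G6 = G4 NOR R = T NOR F = F
G7 = G2 XNOR G6 = F XNOR F = T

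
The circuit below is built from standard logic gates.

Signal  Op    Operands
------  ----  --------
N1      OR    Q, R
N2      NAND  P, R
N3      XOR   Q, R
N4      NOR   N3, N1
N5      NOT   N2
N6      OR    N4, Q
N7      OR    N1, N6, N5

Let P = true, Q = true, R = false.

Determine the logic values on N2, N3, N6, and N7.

N2 = true, N3 = true, N6 = true, N7 = true

N1 = Q OR R = true OR false = true
N2 = P NAND R = true NAND false = true
N3 = Q XOR R = true XOR false = true
N4 = N3 NOR N1 = true NOR true = false
N5 = NOT N2 = NOT true = false
N6 = N4 OR Q = false OR true = true
N7 = N1 OR N6 OR N5 = true OR true OR false = true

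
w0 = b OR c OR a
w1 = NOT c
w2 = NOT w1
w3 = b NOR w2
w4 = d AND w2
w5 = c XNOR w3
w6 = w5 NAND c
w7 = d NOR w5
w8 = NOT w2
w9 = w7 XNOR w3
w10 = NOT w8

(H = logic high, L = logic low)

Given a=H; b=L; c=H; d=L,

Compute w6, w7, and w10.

w6 = H  w7 = H  w10 = H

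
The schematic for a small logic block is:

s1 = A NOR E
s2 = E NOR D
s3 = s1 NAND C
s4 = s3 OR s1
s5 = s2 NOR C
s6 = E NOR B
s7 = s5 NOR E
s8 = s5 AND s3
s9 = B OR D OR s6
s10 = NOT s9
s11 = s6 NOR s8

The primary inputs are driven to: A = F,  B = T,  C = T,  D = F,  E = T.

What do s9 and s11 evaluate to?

s9 = T, s11 = T

s1 = A NOR E = F NOR T = F
s2 = E NOR D = T NOR F = F
s3 = s1 NAND C = F NAND T = T
s5 = s2 NOR C = F NOR T = F
s6 = E NOR B = T NOR T = F
s8 = s5 AND s3 = F AND T = F
s9 = B OR D OR s6 = T OR F OR F = T
s11 = s6 NOR s8 = F NOR F = T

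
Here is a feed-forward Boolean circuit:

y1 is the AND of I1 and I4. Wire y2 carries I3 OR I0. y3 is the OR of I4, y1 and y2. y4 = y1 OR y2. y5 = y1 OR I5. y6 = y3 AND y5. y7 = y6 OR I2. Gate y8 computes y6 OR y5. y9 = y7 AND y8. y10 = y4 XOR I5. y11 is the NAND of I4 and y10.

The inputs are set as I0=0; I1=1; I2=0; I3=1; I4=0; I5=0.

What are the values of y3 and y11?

y3 = 1, y11 = 1

y1 = I1 AND I4 = 1 AND 0 = 0
y2 = I3 OR I0 = 1 OR 0 = 1
y3 = I4 OR y1 OR y2 = 0 OR 0 OR 1 = 1
y4 = y1 OR y2 = 0 OR 1 = 1
y10 = y4 XOR I5 = 1 XOR 0 = 1
y11 = I4 NAND y10 = 0 NAND 1 = 1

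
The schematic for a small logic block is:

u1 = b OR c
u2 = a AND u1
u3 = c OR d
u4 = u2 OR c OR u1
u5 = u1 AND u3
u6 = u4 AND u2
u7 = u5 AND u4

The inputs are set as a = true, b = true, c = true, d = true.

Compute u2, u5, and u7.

u2 = true, u5 = true, u7 = true

u1 = b OR c = true OR true = true
u2 = a AND u1 = true AND true = true
u3 = c OR d = true OR true = true
u4 = u2 OR c OR u1 = true OR true OR true = true
u5 = u1 AND u3 = true AND true = true
u7 = u5 AND u4 = true AND true = true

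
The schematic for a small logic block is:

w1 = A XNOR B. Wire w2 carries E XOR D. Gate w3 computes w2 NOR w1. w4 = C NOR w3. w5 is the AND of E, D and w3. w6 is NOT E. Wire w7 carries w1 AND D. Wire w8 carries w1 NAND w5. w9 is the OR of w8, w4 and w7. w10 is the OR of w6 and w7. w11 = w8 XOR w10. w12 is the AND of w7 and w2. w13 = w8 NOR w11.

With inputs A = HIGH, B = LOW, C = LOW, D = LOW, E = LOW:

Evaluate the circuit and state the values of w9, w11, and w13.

w9 = HIGH, w11 = LOW, w13 = LOW

w1 = A XNOR B = HIGH XNOR LOW = LOW
w2 = E XOR D = LOW XOR LOW = LOW
w3 = w2 NOR w1 = LOW NOR LOW = HIGH
w4 = C NOR w3 = LOW NOR HIGH = LOW
w5 = E AND D AND w3 = LOW AND LOW AND HIGH = LOW
w6 = NOT E = NOT LOW = HIGH
w7 = w1 AND D = LOW AND LOW = LOW
w8 = w1 NAND w5 = LOW NAND LOW = HIGH
w9 = w8 OR w4 OR w7 = HIGH OR LOW OR LOW = HIGH
w10 = w6 OR w7 = HIGH OR LOW = HIGH
w11 = w8 XOR w10 = HIGH XOR HIGH = LOW
w13 = w8 NOR w11 = HIGH NOR LOW = LOW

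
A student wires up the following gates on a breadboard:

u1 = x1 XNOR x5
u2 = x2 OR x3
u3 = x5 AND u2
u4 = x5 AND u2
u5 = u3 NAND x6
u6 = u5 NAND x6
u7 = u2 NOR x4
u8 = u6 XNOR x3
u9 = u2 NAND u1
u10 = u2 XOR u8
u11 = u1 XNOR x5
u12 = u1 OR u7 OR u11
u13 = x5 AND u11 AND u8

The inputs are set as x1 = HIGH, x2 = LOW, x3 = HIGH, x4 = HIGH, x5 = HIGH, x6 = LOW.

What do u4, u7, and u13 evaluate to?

u4 = HIGH  u7 = LOW  u13 = HIGH

u1 = x1 XNOR x5 = HIGH XNOR HIGH = HIGH
u2 = x2 OR x3 = LOW OR HIGH = HIGH
u3 = x5 AND u2 = HIGH AND HIGH = HIGH
u4 = x5 AND u2 = HIGH AND HIGH = HIGH
u5 = u3 NAND x6 = HIGH NAND LOW = HIGH
u6 = u5 NAND x6 = HIGH NAND LOW = HIGH
u7 = u2 NOR x4 = HIGH NOR HIGH = LOW
u8 = u6 XNOR x3 = HIGH XNOR HIGH = HIGH
u11 = u1 XNOR x5 = HIGH XNOR HIGH = HIGH
u13 = x5 AND u11 AND u8 = HIGH AND HIGH AND HIGH = HIGH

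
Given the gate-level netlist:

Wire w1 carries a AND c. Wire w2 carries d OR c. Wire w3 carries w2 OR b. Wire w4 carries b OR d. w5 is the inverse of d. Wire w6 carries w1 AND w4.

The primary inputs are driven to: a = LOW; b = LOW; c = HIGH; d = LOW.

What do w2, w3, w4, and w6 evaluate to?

w2 = HIGH; w3 = HIGH; w4 = LOW; w6 = LOW

w1 = a AND c = LOW AND HIGH = LOW
w2 = d OR c = LOW OR HIGH = HIGH
w3 = w2 OR b = HIGH OR LOW = HIGH
w4 = b OR d = LOW OR LOW = LOW
w6 = w1 AND w4 = LOW AND LOW = LOW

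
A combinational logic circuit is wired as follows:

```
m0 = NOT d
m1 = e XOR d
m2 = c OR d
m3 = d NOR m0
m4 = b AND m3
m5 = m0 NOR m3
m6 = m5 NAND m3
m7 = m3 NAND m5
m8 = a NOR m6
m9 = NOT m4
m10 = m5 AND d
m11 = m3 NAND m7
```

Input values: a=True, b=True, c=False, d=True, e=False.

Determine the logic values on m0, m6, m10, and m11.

m0 = False, m6 = True, m10 = True, m11 = True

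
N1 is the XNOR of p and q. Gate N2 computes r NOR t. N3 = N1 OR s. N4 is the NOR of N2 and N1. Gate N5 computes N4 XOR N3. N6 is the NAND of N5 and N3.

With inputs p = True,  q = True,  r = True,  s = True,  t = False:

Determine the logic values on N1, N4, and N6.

N1 = p XNOR q = True XNOR True = True
N2 = r NOR t = True NOR False = False
N3 = N1 OR s = True OR True = True
N4 = N2 NOR N1 = False NOR True = False
N5 = N4 XOR N3 = False XOR True = True
N6 = N5 NAND N3 = True NAND True = False

N1 = True, N4 = False, N6 = False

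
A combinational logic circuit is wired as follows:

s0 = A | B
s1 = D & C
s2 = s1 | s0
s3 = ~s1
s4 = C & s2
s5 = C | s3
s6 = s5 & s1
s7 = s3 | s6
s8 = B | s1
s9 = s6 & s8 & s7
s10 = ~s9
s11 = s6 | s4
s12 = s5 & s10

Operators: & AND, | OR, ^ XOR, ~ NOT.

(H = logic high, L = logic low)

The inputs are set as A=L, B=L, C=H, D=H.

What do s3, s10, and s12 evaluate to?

s3 = L, s10 = L, s12 = L

s1 = D AND C = H AND H = H
s3 = NOT s1 = NOT H = L
s5 = C OR s3 = H OR L = H
s6 = s5 AND s1 = H AND H = H
s7 = s3 OR s6 = L OR H = H
s8 = B OR s1 = L OR H = H
s9 = s6 AND s8 AND s7 = H AND H AND H = H
s10 = NOT s9 = NOT H = L
s12 = s5 AND s10 = H AND L = L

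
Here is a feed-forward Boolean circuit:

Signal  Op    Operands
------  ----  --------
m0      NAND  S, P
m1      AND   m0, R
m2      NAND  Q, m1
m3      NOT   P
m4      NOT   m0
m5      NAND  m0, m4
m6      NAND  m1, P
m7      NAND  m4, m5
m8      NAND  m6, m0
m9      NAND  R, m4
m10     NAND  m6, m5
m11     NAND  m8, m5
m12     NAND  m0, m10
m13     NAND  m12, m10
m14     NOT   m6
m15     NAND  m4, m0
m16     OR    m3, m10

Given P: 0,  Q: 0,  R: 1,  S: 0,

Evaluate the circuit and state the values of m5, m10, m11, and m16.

m5 = 1; m10 = 0; m11 = 1; m16 = 1

m0 = S NAND P = 0 NAND 0 = 1
m1 = m0 AND R = 1 AND 1 = 1
m3 = NOT P = NOT 0 = 1
m4 = NOT m0 = NOT 1 = 0
m5 = m0 NAND m4 = 1 NAND 0 = 1
m6 = m1 NAND P = 1 NAND 0 = 1
m8 = m6 NAND m0 = 1 NAND 1 = 0
m10 = m6 NAND m5 = 1 NAND 1 = 0
m11 = m8 NAND m5 = 0 NAND 1 = 1
m16 = m3 OR m10 = 1 OR 0 = 1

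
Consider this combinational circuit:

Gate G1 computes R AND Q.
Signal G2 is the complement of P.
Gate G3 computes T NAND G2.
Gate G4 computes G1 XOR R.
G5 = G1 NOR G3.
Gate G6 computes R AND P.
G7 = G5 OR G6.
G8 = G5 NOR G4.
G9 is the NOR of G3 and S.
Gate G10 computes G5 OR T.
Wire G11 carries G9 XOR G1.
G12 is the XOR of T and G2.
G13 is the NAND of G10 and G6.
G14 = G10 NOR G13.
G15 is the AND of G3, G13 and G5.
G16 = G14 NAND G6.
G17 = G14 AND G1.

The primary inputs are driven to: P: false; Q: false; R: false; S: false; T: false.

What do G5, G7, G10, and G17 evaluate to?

G5 = false  G7 = false  G10 = false  G17 = false

G1 = R AND Q = false AND false = false
G2 = NOT P = NOT false = true
G3 = T NAND G2 = false NAND true = true
G5 = G1 NOR G3 = false NOR true = false
G6 = R AND P = false AND false = false
G7 = G5 OR G6 = false OR false = false
G10 = G5 OR T = false OR false = false
G13 = G10 NAND G6 = false NAND false = true
G14 = G10 NOR G13 = false NOR true = false
G17 = G14 AND G1 = false AND false = false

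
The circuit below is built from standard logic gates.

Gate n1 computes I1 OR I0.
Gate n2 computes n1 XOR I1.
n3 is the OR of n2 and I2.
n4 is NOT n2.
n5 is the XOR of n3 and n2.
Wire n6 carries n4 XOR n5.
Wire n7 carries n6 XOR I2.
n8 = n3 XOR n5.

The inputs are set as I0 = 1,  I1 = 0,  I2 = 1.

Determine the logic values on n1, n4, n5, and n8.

n1 = I1 OR I0 = 0 OR 1 = 1
n2 = n1 XOR I1 = 1 XOR 0 = 1
n3 = n2 OR I2 = 1 OR 1 = 1
n4 = NOT n2 = NOT 1 = 0
n5 = n3 XOR n2 = 1 XOR 1 = 0
n8 = n3 XOR n5 = 1 XOR 0 = 1

n1 = 1, n4 = 0, n5 = 0, n8 = 1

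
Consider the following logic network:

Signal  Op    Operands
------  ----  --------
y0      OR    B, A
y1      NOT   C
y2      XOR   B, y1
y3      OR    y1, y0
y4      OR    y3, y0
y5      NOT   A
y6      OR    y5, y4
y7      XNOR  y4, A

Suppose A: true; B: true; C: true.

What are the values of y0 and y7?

y0 = true  y7 = true

y0 = B OR A = true OR true = true
y1 = NOT C = NOT true = false
y3 = y1 OR y0 = false OR true = true
y4 = y3 OR y0 = true OR true = true
y7 = y4 XNOR A = true XNOR true = true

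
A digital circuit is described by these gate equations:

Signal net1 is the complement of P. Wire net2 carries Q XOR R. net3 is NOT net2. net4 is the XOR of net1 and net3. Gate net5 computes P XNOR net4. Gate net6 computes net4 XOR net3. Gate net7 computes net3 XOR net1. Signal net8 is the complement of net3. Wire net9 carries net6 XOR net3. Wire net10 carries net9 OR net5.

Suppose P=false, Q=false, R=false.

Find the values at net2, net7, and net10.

net2 = false  net7 = false  net10 = true

net1 = NOT P = NOT false = true
net2 = Q XOR R = false XOR false = false
net3 = NOT net2 = NOT false = true
net4 = net1 XOR net3 = true XOR true = false
net5 = P XNOR net4 = false XNOR false = true
net6 = net4 XOR net3 = false XOR true = true
net7 = net3 XOR net1 = true XOR true = false
net9 = net6 XOR net3 = true XOR true = false
net10 = net9 OR net5 = false OR true = true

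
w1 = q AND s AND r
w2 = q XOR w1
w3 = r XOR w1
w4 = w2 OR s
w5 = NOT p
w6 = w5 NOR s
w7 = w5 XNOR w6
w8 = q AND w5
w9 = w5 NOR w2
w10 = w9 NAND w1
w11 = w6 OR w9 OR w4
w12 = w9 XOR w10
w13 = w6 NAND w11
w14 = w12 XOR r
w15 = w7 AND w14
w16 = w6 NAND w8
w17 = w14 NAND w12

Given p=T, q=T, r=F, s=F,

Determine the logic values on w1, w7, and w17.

w1 = F  w7 = F  w17 = F

w1 = q AND s AND r = T AND F AND F = F
w2 = q XOR w1 = T XOR F = T
w5 = NOT p = NOT T = F
w6 = w5 NOR s = F NOR F = T
w7 = w5 XNOR w6 = F XNOR T = F
w9 = w5 NOR w2 = F NOR T = F
w10 = w9 NAND w1 = F NAND F = T
w12 = w9 XOR w10 = F XOR T = T
w14 = w12 XOR r = T XOR F = T
w17 = w14 NAND w12 = T NAND T = F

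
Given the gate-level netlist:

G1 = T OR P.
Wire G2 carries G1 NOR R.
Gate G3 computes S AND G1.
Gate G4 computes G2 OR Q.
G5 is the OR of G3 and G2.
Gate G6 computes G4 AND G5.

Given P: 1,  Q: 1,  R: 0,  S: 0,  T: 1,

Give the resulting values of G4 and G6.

G4 = 1, G6 = 0

G1 = T OR P = 1 OR 1 = 1
G2 = G1 NOR R = 1 NOR 0 = 0
G3 = S AND G1 = 0 AND 1 = 0
G4 = G2 OR Q = 0 OR 1 = 1
G5 = G3 OR G2 = 0 OR 0 = 0
G6 = G4 AND G5 = 1 AND 0 = 0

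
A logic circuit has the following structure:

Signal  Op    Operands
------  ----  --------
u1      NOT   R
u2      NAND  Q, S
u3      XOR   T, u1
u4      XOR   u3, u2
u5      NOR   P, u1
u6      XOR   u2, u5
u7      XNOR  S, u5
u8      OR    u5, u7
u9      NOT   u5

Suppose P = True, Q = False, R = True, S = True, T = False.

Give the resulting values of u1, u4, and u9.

u1 = False; u4 = True; u9 = True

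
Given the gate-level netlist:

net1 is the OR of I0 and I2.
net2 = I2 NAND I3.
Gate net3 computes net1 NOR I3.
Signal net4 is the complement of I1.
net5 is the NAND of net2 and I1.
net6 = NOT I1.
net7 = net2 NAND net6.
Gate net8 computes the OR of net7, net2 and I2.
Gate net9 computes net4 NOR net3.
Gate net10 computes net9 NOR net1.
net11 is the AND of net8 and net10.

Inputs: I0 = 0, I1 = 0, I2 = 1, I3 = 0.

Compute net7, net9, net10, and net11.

net7 = 0; net9 = 0; net10 = 0; net11 = 0

net1 = I0 OR I2 = 0 OR 1 = 1
net2 = I2 NAND I3 = 1 NAND 0 = 1
net3 = net1 NOR I3 = 1 NOR 0 = 0
net4 = NOT I1 = NOT 0 = 1
net6 = NOT I1 = NOT 0 = 1
net7 = net2 NAND net6 = 1 NAND 1 = 0
net8 = net7 OR net2 OR I2 = 0 OR 1 OR 1 = 1
net9 = net4 NOR net3 = 1 NOR 0 = 0
net10 = net9 NOR net1 = 0 NOR 1 = 0
net11 = net8 AND net10 = 1 AND 0 = 0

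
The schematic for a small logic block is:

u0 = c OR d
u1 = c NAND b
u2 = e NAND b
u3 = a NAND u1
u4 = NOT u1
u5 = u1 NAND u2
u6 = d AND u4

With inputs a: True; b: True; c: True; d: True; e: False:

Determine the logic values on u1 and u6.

u1 = False, u6 = True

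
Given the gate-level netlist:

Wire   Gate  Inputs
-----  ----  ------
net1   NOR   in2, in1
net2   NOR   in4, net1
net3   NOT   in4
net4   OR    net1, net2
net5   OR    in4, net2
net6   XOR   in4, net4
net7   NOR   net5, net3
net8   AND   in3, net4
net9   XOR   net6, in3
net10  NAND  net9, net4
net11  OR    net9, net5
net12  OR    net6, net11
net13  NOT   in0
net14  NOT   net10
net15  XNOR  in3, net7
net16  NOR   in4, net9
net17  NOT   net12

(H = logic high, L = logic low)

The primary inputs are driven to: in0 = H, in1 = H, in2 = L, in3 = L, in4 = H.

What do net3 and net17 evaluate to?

net3 = L, net17 = L

net1 = in2 NOR in1 = L NOR H = L
net2 = in4 NOR net1 = H NOR L = L
net3 = NOT in4 = NOT H = L
net4 = net1 OR net2 = L OR L = L
net5 = in4 OR net2 = H OR L = H
net6 = in4 XOR net4 = H XOR L = H
net9 = net6 XOR in3 = H XOR L = H
net11 = net9 OR net5 = H OR H = H
net12 = net6 OR net11 = H OR H = H
net17 = NOT net12 = NOT H = L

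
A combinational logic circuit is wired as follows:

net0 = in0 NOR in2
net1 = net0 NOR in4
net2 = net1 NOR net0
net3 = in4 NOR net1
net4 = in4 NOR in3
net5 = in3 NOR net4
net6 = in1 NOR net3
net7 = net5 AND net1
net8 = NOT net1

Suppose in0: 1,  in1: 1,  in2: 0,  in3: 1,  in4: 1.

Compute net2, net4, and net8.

net0 = in0 NOR in2 = 1 NOR 0 = 0
net1 = net0 NOR in4 = 0 NOR 1 = 0
net2 = net1 NOR net0 = 0 NOR 0 = 1
net4 = in4 NOR in3 = 1 NOR 1 = 0
net8 = NOT net1 = NOT 0 = 1

net2 = 1  net4 = 0  net8 = 1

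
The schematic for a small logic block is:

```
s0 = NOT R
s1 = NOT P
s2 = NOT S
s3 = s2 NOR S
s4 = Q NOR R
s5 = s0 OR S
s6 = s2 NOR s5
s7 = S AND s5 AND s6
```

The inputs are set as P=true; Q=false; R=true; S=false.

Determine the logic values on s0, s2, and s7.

s0 = false, s2 = true, s7 = false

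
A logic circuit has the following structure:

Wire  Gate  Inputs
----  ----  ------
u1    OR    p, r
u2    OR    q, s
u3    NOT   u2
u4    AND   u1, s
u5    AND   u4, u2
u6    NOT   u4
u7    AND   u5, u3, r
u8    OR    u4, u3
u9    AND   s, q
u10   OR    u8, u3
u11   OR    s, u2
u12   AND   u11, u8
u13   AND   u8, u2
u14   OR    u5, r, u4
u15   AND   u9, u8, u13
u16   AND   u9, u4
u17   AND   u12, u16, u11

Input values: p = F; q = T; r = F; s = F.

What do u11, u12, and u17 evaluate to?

u11 = T, u12 = F, u17 = F

u1 = p OR r = F OR F = F
u2 = q OR s = T OR F = T
u3 = NOT u2 = NOT T = F
u4 = u1 AND s = F AND F = F
u8 = u4 OR u3 = F OR F = F
u9 = s AND q = F AND T = F
u11 = s OR u2 = F OR T = T
u12 = u11 AND u8 = T AND F = F
u16 = u9 AND u4 = F AND F = F
u17 = u12 AND u16 AND u11 = F AND F AND T = F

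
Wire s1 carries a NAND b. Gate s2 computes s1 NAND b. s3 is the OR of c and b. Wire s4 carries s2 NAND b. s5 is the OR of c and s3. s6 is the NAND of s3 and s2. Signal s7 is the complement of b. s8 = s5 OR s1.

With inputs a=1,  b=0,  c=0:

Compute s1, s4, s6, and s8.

s1 = a NAND b = 1 NAND 0 = 1
s2 = s1 NAND b = 1 NAND 0 = 1
s3 = c OR b = 0 OR 0 = 0
s4 = s2 NAND b = 1 NAND 0 = 1
s5 = c OR s3 = 0 OR 0 = 0
s6 = s3 NAND s2 = 0 NAND 1 = 1
s8 = s5 OR s1 = 0 OR 1 = 1

s1 = 1, s4 = 1, s6 = 1, s8 = 1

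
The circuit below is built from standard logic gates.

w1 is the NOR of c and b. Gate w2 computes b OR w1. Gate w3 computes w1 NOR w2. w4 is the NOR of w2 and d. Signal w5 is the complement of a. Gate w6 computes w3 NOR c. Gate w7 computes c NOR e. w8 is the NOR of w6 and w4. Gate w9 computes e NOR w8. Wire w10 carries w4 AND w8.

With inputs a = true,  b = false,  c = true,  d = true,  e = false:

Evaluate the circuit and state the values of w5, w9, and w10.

w5 = false  w9 = false  w10 = false

w1 = c NOR b = true NOR false = false
w2 = b OR w1 = false OR false = false
w3 = w1 NOR w2 = false NOR false = true
w4 = w2 NOR d = false NOR true = false
w5 = NOT a = NOT true = false
w6 = w3 NOR c = true NOR true = false
w8 = w6 NOR w4 = false NOR false = true
w9 = e NOR w8 = false NOR true = false
w10 = w4 AND w8 = false AND true = false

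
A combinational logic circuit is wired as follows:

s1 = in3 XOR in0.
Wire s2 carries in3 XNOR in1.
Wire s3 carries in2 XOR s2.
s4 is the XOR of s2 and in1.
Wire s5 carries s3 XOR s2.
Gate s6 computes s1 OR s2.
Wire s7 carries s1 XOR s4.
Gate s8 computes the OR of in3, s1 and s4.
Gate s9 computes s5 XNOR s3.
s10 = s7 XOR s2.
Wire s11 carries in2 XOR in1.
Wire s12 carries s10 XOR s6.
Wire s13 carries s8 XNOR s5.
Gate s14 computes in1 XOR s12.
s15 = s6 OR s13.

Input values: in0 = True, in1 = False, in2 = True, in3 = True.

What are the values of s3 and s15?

s1 = in3 XOR in0 = True XOR True = False
s2 = in3 XNOR in1 = True XNOR False = False
s3 = in2 XOR s2 = True XOR False = True
s4 = s2 XOR in1 = False XOR False = False
s5 = s3 XOR s2 = True XOR False = True
s6 = s1 OR s2 = False OR False = False
s8 = in3 OR s1 OR s4 = True OR False OR False = True
s13 = s8 XNOR s5 = True XNOR True = True
s15 = s6 OR s13 = False OR True = True

s3 = True, s15 = True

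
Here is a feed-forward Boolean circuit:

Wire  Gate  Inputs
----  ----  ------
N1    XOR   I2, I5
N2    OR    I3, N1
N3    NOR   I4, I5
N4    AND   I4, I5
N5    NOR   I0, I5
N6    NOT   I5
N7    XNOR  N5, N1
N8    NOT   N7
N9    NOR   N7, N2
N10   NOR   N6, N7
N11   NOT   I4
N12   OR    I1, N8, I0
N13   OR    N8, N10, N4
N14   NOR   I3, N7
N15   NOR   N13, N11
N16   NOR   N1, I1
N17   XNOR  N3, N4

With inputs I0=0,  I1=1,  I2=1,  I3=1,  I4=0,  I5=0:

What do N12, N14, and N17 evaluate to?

N1 = I2 XOR I5 = 1 XOR 0 = 1
N3 = I4 NOR I5 = 0 NOR 0 = 1
N4 = I4 AND I5 = 0 AND 0 = 0
N5 = I0 NOR I5 = 0 NOR 0 = 1
N7 = N5 XNOR N1 = 1 XNOR 1 = 1
N8 = NOT N7 = NOT 1 = 0
N12 = I1 OR N8 OR I0 = 1 OR 0 OR 0 = 1
N14 = I3 NOR N7 = 1 NOR 1 = 0
N17 = N3 XNOR N4 = 1 XNOR 0 = 0

N12 = 1; N14 = 0; N17 = 0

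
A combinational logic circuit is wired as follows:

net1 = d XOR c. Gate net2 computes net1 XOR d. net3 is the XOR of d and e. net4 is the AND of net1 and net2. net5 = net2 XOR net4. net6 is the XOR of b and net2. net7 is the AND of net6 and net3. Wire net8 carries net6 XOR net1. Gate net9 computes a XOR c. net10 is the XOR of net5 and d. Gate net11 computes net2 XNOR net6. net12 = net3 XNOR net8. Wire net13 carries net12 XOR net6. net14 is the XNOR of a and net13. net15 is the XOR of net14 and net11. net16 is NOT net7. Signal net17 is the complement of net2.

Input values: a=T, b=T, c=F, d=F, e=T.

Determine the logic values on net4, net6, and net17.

net4 = F, net6 = T, net17 = T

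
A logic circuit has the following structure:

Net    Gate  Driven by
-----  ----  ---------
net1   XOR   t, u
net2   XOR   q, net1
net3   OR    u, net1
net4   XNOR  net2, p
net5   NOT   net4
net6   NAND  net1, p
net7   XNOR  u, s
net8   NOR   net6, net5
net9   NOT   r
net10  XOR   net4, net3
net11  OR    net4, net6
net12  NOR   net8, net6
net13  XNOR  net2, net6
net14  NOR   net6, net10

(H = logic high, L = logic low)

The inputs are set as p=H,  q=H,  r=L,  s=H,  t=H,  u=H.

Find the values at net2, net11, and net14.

net1 = t XOR u = H XOR H = L
net2 = q XOR net1 = H XOR L = H
net3 = u OR net1 = H OR L = H
net4 = net2 XNOR p = H XNOR H = H
net6 = net1 NAND p = L NAND H = H
net10 = net4 XOR net3 = H XOR H = L
net11 = net4 OR net6 = H OR H = H
net14 = net6 NOR net10 = H NOR L = L

net2 = H, net11 = H, net14 = L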